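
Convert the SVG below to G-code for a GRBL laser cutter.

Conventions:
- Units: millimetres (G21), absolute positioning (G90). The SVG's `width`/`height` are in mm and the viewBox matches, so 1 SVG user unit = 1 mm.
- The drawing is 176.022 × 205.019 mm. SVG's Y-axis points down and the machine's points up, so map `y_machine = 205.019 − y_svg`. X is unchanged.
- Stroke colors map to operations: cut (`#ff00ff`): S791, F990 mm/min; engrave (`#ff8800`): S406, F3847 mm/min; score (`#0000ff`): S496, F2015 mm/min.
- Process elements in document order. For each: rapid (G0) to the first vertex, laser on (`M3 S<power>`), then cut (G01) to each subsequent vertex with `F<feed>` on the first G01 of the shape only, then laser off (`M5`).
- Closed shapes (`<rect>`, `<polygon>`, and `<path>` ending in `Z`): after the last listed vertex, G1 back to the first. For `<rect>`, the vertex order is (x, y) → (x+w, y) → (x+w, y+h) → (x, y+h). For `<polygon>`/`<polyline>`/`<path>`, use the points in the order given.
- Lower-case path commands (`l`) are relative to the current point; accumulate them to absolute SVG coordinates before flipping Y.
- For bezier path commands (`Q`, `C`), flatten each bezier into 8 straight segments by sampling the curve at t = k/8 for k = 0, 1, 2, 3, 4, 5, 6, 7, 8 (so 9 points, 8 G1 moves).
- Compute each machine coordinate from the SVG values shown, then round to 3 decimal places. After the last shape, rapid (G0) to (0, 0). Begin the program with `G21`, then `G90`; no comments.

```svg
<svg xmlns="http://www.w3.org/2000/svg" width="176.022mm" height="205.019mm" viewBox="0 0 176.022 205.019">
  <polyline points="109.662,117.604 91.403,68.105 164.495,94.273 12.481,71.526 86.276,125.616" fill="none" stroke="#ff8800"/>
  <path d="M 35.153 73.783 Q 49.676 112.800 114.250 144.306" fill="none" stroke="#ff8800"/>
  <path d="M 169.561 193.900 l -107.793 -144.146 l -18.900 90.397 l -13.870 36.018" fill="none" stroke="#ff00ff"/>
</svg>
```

Since the viewBox matches the mm dimensions, user units are millimetres directly. The only transform is the Y-flip y_m = 205.019 − y_svg.

Shape 1 is a open polyline drawn with `<polyline>`. Its stroke #ff8800 means engrave at S406, F3847. After flipping Y the toolpath is (109.662,87.415) → (91.403,136.914) → (164.495,110.746) → (12.481,133.493) → (86.276,79.403).

Shape 2 is a quadratic bezier drawn with `<path>`. Its stroke #ff8800 means engrave at S406, F3847. After flipping Y the toolpath is (35.153,131.236) → (39.566,121.599) → (45.543,112.197) → (53.084,103.029) → (62.189,94.097) → (72.858,85.399) → (85.091,76.935) → (98.889,68.707) → (114.250,60.713).

Shape 3 is a open polyline drawn with `<path>`. Its stroke #ff00ff means cut at S791, F990. After flipping Y the toolpath is (169.561,11.119) → (61.768,155.265) → (42.868,64.868) → (28.998,28.850).

G21
G90
G0 X109.662 Y87.415
M3 S406
G01 X91.403 Y136.914 F3847
G01 X164.495 Y110.746
G01 X12.481 Y133.493
G01 X86.276 Y79.403
M5
G0 X35.153 Y131.236
M3 S406
G01 X39.566 Y121.599 F3847
G01 X45.543 Y112.197
G01 X53.084 Y103.029
G01 X62.189 Y94.097
G01 X72.858 Y85.399
G01 X85.091 Y76.935
G01 X98.889 Y68.707
G01 X114.250 Y60.713
M5
G0 X169.561 Y11.119
M3 S791
G01 X61.768 Y155.265 F990
G01 X42.868 Y64.868
G01 X28.998 Y28.850
M5
G0 X0.000 Y0.000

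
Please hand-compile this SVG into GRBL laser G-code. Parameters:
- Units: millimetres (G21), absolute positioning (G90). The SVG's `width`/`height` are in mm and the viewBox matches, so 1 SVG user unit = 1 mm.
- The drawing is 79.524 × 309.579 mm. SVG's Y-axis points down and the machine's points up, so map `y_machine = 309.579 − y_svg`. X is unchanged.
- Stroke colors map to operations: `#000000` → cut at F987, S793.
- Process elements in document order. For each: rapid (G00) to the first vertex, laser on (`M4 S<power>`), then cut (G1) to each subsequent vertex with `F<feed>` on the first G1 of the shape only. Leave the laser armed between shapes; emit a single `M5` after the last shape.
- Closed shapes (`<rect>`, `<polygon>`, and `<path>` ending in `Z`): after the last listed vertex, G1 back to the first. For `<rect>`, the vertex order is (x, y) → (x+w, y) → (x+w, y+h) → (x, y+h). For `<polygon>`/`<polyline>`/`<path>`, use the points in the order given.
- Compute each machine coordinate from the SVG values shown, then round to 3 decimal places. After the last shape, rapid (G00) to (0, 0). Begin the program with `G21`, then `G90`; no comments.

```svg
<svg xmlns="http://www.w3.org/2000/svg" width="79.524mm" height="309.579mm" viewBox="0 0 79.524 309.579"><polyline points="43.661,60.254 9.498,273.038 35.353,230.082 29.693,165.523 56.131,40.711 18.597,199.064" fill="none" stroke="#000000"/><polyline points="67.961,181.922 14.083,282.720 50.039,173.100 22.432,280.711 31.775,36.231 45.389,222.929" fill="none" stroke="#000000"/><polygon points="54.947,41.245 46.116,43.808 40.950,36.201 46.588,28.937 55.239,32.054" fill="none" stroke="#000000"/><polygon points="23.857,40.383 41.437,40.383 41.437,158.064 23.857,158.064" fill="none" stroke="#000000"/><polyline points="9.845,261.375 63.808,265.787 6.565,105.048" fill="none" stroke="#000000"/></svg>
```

G21
G90
G00 X43.661 Y249.325
M4 S793
G1 X9.498 Y36.541 F987
G1 X35.353 Y79.497
G1 X29.693 Y144.056
G1 X56.131 Y268.868
G1 X18.597 Y110.515
G00 X67.961 Y127.657
M4 S793
G1 X14.083 Y26.859 F987
G1 X50.039 Y136.479
G1 X22.432 Y28.868
G1 X31.775 Y273.348
G1 X45.389 Y86.650
G00 X54.947 Y268.334
M4 S793
G1 X46.116 Y265.771 F987
G1 X40.950 Y273.378
G1 X46.588 Y280.642
G1 X55.239 Y277.525
G1 X54.947 Y268.334
G00 X23.857 Y269.196
M4 S793
G1 X41.437 Y269.196 F987
G1 X41.437 Y151.515
G1 X23.857 Y151.515
G1 X23.857 Y269.196
G00 X9.845 Y48.204
M4 S793
G1 X63.808 Y43.792 F987
G1 X6.565 Y204.531
M5
G00 X0.000 Y0.000

1 u = 1 mm; y_m = 309.579 − y.

[1] `<polyline>` open polyline, #000000→cut S793 F987: (43.661,249.325) → (9.498,36.541) → (35.353,79.497) → (29.693,144.056) → (56.131,268.868) → (18.597,110.515)

[2] `<polyline>` open polyline, #000000→cut S793 F987: (67.961,127.657) → (14.083,26.859) → (50.039,136.479) → (22.432,28.868) → (31.775,273.348) → (45.389,86.650)

[3] `<polygon>` regular polygon, #000000→cut S793 F987: (54.947,268.334) → (46.116,265.771) → (40.950,273.378) → (46.588,280.642) → (55.239,277.525) → (54.947,268.334) (closed)

[4] `<polygon>` rectangle, #000000→cut S793 F987: (23.857,269.196) → (41.437,269.196) → (41.437,151.515) → (23.857,151.515) → (23.857,269.196) (closed)

[5] `<polyline>` open polyline, #000000→cut S793 F987: (9.845,48.204) → (63.808,43.792) → (6.565,204.531)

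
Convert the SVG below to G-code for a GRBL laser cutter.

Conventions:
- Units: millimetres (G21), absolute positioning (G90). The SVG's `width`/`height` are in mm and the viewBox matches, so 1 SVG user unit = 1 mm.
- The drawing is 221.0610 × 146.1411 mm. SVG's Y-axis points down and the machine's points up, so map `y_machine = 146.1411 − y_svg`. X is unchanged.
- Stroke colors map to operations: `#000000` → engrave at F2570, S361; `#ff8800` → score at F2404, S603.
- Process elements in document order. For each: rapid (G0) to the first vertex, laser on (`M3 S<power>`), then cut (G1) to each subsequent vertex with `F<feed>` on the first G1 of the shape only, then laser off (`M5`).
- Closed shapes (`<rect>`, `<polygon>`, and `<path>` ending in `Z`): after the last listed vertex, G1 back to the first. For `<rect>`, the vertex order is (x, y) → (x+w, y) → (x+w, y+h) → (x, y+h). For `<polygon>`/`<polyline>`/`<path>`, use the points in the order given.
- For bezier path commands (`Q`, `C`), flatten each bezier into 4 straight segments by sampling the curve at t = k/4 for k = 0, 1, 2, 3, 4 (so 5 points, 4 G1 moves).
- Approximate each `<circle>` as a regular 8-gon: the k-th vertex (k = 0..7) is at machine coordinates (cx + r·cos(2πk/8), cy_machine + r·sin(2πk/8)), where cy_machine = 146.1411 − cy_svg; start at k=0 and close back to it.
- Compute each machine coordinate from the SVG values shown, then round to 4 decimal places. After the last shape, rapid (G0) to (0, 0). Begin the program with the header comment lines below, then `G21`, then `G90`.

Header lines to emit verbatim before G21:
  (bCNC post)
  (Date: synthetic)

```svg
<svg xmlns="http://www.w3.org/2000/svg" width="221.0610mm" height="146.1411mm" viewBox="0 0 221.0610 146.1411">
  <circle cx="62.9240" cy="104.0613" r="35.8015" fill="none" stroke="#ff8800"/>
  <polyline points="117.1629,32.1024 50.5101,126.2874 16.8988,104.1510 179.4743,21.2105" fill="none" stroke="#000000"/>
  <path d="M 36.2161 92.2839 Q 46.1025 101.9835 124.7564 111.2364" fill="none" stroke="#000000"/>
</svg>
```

Since the viewBox matches the mm dimensions, user units are millimetres directly. The only transform is the Y-flip y_m = 146.1411 − y_svg.

Shape 1 is a circle drawn with `<circle>`. Its stroke #ff8800 means score at S603, F2404. After flipping Y the toolpath is (98.7255,42.0798) → (88.2395,67.3953) → (62.9240,77.8813) → (37.6085,67.3953) → (27.1225,42.0798) → (37.6085,16.7643) → (62.9240,6.2783) → (88.2395,16.7643) → (98.7255,42.0798), returning to the start.

Shape 2 is a open polyline drawn with `<polyline>`. Its stroke #000000 means engrave at S361, F2570. After flipping Y the toolpath is (117.1629,114.0387) → (50.5101,19.8537) → (16.8988,41.9901) → (179.4743,124.9306).

Shape 3 is a quadratic bezier drawn with `<path>`. Its stroke #000000 means engrave at S361, F2570. After flipping Y the toolpath is (36.2161,53.8572) → (45.4573,49.0353) → (63.2944,44.2693) → (89.7274,39.5591) → (124.7564,34.9047).

(bCNC post)
(Date: synthetic)
G21
G90
G0 X98.7255 Y42.0798
M3 S603
G1 X88.2395 Y67.3953 F2404
G1 X62.9240 Y77.8813
G1 X37.6085 Y67.3953
G1 X27.1225 Y42.0798
G1 X37.6085 Y16.7643
G1 X62.9240 Y6.2783
G1 X88.2395 Y16.7643
G1 X98.7255 Y42.0798
M5
G0 X117.1629 Y114.0387
M3 S361
G1 X50.5101 Y19.8537 F2570
G1 X16.8988 Y41.9901
G1 X179.4743 Y124.9306
M5
G0 X36.2161 Y53.8572
M3 S361
G1 X45.4573 Y49.0353 F2570
G1 X63.2944 Y44.2693
G1 X89.7274 Y39.5591
G1 X124.7564 Y34.9047
M5
G0 X0.0000 Y0.0000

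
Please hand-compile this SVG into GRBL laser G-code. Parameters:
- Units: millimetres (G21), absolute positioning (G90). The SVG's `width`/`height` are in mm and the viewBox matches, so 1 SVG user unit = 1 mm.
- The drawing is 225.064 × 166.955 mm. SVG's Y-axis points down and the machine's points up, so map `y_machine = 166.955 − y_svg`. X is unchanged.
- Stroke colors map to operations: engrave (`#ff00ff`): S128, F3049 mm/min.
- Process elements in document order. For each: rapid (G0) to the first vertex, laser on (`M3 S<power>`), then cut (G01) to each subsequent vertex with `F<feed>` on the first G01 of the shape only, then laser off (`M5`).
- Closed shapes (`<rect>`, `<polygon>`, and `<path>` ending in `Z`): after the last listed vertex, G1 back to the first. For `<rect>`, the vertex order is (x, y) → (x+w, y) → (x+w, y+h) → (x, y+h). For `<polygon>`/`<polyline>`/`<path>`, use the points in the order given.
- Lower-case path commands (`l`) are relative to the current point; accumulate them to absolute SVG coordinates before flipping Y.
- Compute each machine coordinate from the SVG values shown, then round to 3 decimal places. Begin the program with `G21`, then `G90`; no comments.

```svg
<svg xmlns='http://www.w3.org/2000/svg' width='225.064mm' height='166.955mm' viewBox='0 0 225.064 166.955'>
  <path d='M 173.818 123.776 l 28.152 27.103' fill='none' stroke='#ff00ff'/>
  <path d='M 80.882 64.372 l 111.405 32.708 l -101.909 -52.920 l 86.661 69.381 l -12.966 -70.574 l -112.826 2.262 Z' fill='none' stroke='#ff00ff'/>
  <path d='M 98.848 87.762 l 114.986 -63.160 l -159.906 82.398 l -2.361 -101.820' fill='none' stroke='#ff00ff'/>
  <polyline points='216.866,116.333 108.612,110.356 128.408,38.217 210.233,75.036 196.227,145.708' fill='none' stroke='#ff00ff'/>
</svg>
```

G21
G90
G0 X173.818 Y43.179
M3 S128
G01 X201.970 Y16.076 F3049
M5
G0 X80.882 Y102.583
M3 S128
G01 X192.287 Y69.875 F3049
G01 X90.378 Y122.795
G01 X177.039 Y53.414
G01 X164.073 Y123.988
G01 X51.247 Y121.726
G01 X80.882 Y102.583
M5
G0 X98.848 Y79.193
M3 S128
G01 X213.834 Y142.353 F3049
G01 X53.928 Y59.955
G01 X51.567 Y161.775
M5
G0 X216.866 Y50.622
M3 S128
G01 X108.612 Y56.599 F3049
G01 X128.408 Y128.738
G01 X210.233 Y91.919
G01 X196.227 Y21.247
M5

1 u = 1 mm; y_m = 166.955 − y.

[1] `<path>` line segment, #ff00ff→engrave S128 F3049: (173.818,43.179) → (201.970,16.076)

[2] `<path>` closed polygon, #ff00ff→engrave S128 F3049: (80.882,102.583) → (192.287,69.875) → (90.378,122.795) → (177.039,53.414) → (164.073,123.988) → (51.247,121.726) → (80.882,102.583) (closed)

[3] `<path>` open polyline, #ff00ff→engrave S128 F3049: (98.848,79.193) → (213.834,142.353) → (53.928,59.955) → (51.567,161.775)

[4] `<polyline>` open polyline, #ff00ff→engrave S128 F3049: (216.866,50.622) → (108.612,56.599) → (128.408,128.738) → (210.233,91.919) → (196.227,21.247)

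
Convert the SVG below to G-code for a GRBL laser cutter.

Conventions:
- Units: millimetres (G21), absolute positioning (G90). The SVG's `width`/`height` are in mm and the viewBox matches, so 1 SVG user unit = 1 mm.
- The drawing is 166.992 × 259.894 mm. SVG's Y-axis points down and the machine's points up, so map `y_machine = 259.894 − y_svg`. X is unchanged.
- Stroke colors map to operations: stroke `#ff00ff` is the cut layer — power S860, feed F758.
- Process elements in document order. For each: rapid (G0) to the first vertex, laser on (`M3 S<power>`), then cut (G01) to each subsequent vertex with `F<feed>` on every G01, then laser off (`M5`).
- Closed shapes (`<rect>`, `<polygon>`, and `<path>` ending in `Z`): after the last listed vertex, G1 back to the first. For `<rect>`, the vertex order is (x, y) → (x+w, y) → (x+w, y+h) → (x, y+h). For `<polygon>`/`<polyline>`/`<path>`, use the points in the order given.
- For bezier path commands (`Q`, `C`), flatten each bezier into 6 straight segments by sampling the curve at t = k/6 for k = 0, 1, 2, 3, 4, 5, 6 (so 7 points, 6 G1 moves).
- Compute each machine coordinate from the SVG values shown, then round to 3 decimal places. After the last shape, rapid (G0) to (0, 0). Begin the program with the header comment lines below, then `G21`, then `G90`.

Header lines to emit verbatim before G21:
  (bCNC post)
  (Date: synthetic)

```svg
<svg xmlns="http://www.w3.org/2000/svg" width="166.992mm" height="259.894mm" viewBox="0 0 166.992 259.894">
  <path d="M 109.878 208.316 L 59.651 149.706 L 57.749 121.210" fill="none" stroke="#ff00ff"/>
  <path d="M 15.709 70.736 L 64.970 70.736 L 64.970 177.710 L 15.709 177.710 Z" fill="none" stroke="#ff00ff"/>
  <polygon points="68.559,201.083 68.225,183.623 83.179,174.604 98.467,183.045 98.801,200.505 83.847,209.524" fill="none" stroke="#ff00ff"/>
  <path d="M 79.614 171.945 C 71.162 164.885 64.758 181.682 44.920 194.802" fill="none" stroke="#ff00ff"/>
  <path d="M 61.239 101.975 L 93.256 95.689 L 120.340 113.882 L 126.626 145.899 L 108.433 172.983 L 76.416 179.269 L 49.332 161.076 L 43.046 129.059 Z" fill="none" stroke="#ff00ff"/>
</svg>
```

(bCNC post)
(Date: synthetic)
G21
G90
G0 X109.878 Y51.578
M3 S860
G01 X59.651 Y110.188 F758
G01 X57.749 Y138.684 F758
M5
G0 X15.709 Y189.158
M3 S860
G01 X64.970 Y189.158 F758
G01 X64.970 Y82.184 F758
G01 X15.709 Y82.184 F758
G01 X15.709 Y189.158 F758
M5
G0 X68.559 Y58.811
M3 S860
G01 X68.225 Y76.271 F758
G01 X83.179 Y85.290 F758
G01 X98.467 Y76.849 F758
G01 X98.801 Y59.389 F758
G01 X83.847 Y50.370 F758
G01 X68.559 Y58.811 F758
M5
G0 X79.614 Y87.949
M3 S860
G01 X75.487 Y89.618 F758
G01 X71.271 Y88.076 F758
G01 X66.537 Y84.088 F758
G01 X60.853 Y78.418 F758
G01 X53.791 Y71.831 F758
G01 X44.920 Y65.092 F758
M5
G0 X61.239 Y157.919
M3 S860
G01 X93.256 Y164.205 F758
G01 X120.340 Y146.012 F758
G01 X126.626 Y113.995 F758
G01 X108.433 Y86.911 F758
G01 X76.416 Y80.625 F758
G01 X49.332 Y98.818 F758
G01 X43.046 Y130.835 F758
G01 X61.239 Y157.919 F758
M5
G0 X0.000 Y0.000

Since the viewBox matches the mm dimensions, user units are millimetres directly. The only transform is the Y-flip y_m = 259.894 − y_svg.

Shape 1 is a open polyline drawn with `<path>`. Its stroke #ff00ff means cut at S860, F758. After flipping Y the toolpath is (109.878,51.578) → (59.651,110.188) → (57.749,138.684).

Shape 2 is a rectangle drawn with `<path>`. Its stroke #ff00ff means cut at S860, F758. After flipping Y the toolpath is (15.709,189.158) → (64.970,189.158) → (64.970,82.184) → (15.709,82.184) → (15.709,189.158), returning to the start.

Shape 3 is a regular polygon drawn with `<polygon>`. Its stroke #ff00ff means cut at S860, F758. After flipping Y the toolpath is (68.559,58.811) → (68.225,76.271) → (83.179,85.290) → (98.467,76.849) → (98.801,59.389) → (83.847,50.370) → (68.559,58.811), returning to the start.

Shape 4 is a cubic bezier drawn with `<path>`. Its stroke #ff00ff means cut at S860, F758. After flipping Y the toolpath is (79.614,87.949) → (75.487,89.618) → (71.271,88.076) → (66.537,84.088) → (60.853,78.418) → (53.791,71.831) → (44.920,65.092).

Shape 5 is a regular polygon drawn with `<path>`. Its stroke #ff00ff means cut at S860, F758. After flipping Y the toolpath is (61.239,157.919) → (93.256,164.205) → (120.340,146.012) → (126.626,113.995) → (108.433,86.911) → (76.416,80.625) → (49.332,98.818) → (43.046,130.835) → (61.239,157.919), returning to the start.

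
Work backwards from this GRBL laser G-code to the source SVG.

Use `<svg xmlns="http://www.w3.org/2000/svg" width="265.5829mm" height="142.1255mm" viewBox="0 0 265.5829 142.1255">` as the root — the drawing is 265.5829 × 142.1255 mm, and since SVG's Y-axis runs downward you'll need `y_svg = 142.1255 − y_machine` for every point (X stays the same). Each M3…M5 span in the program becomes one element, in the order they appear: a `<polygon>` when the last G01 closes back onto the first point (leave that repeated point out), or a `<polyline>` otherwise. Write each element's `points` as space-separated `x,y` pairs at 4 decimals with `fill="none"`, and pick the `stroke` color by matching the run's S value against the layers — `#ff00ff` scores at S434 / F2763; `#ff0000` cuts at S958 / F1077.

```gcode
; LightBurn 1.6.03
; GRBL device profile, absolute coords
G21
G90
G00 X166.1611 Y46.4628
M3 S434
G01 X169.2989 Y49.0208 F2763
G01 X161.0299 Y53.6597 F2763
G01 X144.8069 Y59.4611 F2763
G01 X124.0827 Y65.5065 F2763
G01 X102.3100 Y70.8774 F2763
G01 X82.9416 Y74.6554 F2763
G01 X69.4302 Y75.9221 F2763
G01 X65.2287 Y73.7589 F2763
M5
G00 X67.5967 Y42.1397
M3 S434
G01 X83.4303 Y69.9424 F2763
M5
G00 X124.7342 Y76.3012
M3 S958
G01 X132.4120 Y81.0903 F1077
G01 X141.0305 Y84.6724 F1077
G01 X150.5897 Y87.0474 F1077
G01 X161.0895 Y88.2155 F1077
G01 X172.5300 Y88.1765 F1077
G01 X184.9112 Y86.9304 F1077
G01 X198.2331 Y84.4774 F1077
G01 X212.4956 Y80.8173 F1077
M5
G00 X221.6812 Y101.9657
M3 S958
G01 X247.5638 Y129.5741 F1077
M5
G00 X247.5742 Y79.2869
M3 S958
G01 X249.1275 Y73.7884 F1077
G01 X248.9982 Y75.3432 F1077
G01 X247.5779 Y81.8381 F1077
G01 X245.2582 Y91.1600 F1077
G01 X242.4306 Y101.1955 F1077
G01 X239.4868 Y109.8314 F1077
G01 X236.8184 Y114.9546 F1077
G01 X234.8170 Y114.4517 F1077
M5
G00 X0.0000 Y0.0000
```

<svg xmlns="http://www.w3.org/2000/svg" width="265.5829mm" height="142.1255mm" viewBox="0 0 265.5829 142.1255">
  <polyline points="166.1611,95.6627 169.2989,93.1047 161.0299,88.4658 144.8069,82.6644 124.0827,76.6190 102.3100,71.2481 82.9416,67.4701 69.4302,66.2034 65.2287,68.3666" fill="none" stroke="#ff00ff"/>
  <polyline points="67.5967,99.9858 83.4303,72.1831" fill="none" stroke="#ff00ff"/>
  <polyline points="124.7342,65.8243 132.4120,61.0352 141.0305,57.4531 150.5897,55.0781 161.0895,53.9100 172.5300,53.9490 184.9112,55.1951 198.2331,57.6481 212.4956,61.3082" fill="none" stroke="#ff0000"/>
  <polyline points="221.6812,40.1598 247.5638,12.5514" fill="none" stroke="#ff0000"/>
  <polyline points="247.5742,62.8386 249.1275,68.3371 248.9982,66.7823 247.5779,60.2874 245.2582,50.9655 242.4306,40.9300 239.4868,32.2941 236.8184,27.1709 234.8170,27.6738" fill="none" stroke="#ff0000"/>
</svg>

Each laser-on run becomes one SVG element. Flip Y back into SVG space with y_svg = 142.1255 − y_machine.

Run 1: S434 ⇒ score layer `#ff00ff`. The run is open, so emit a `<polyline>` with points (Y-flipped): 166.1611,95.6627 169.2989,93.1047 161.0299,88.4658 144.8069,82.6644 124.0827,76.6190 102.3100,71.2481 82.9416,67.4701 69.4302,66.2034 65.2287,68.3666.

Run 2: S434 ⇒ score layer `#ff00ff`. The run is open, so emit a `<polyline>` with points (Y-flipped): 67.5967,99.9858 83.4303,72.1831.

Run 3: S958 ⇒ cut layer `#ff0000`. The run is open, so emit a `<polyline>` with points (Y-flipped): 124.7342,65.8243 132.4120,61.0352 141.0305,57.4531 150.5897,55.0781 161.0895,53.9100 172.5300,53.9490 184.9112,55.1951 198.2331,57.6481 212.4956,61.3082.

Run 4: power S958 maps to stroke `#ff0000` (cut). The run is open, so emit a `<polyline>` with points (Y-flipped): 221.6812,40.1598 247.5638,12.5514.

Run 5: S958 ⇒ cut layer `#ff0000`. The run is open, so emit a `<polyline>` with points (Y-flipped): 247.5742,62.8386 249.1275,68.3371 248.9982,66.7823 247.5779,60.2874 245.2582,50.9655 242.4306,40.9300 239.4868,32.2941 236.8184,27.1709 234.8170,27.6738.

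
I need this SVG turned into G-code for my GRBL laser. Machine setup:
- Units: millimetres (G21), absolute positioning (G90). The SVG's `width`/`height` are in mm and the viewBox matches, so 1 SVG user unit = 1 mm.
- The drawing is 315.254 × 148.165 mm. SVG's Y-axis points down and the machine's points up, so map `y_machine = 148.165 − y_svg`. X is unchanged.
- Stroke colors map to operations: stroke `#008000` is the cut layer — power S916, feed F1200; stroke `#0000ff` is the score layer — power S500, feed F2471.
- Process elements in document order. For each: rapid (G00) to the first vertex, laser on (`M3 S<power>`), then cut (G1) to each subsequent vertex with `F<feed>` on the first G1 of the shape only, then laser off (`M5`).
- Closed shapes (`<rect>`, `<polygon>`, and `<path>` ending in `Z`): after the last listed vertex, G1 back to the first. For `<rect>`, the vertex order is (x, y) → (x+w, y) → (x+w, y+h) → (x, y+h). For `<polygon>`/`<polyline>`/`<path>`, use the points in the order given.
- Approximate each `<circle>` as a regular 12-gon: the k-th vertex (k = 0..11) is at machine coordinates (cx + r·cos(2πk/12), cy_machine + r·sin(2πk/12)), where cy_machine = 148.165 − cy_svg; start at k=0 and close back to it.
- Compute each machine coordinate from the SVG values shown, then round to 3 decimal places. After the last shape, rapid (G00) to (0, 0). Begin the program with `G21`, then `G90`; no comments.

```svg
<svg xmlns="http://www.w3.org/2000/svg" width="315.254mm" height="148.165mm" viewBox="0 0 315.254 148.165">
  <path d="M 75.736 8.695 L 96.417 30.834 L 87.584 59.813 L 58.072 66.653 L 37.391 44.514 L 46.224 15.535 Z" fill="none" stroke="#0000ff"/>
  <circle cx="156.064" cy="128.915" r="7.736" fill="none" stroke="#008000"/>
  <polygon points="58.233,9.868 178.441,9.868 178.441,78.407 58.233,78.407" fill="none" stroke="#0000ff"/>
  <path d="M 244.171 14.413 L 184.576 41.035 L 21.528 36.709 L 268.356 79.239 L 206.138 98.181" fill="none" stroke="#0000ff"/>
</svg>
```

Since the viewBox matches the mm dimensions, user units are millimetres directly. The only transform is the Y-flip y_m = 148.165 − y_svg.

Shape 1 is a regular polygon drawn with `<path>`. Its stroke #0000ff means score at S500, F2471. After flipping Y the toolpath is (75.736,139.470) → (96.417,117.331) → (87.584,88.352) → (58.072,81.512) → (37.391,103.651) → (46.224,132.630) → (75.736,139.470), returning to the start.

Shape 2 is a circle drawn with `<circle>`. Its stroke #008000 means cut at S916, F1200. After flipping Y the toolpath is (163.800,19.250) → (162.764,23.118) → (159.932,25.950) → (156.064,26.986) → (152.196,25.950) → (149.364,23.118) → (148.328,19.250) → (149.364,15.382) → (152.196,12.550) → (156.064,11.514) → (159.932,12.550) → (162.764,15.382) → (163.800,19.250), returning to the start.

Shape 3 is a rectangle drawn with `<polygon>`. Its stroke #0000ff means score at S500, F2471. After flipping Y the toolpath is (58.233,138.297) → (178.441,138.297) → (178.441,69.758) → (58.233,69.758) → (58.233,138.297), returning to the start.

Shape 4 is a open polyline drawn with `<path>`. Its stroke #0000ff means score at S500, F2471. After flipping Y the toolpath is (244.171,133.752) → (184.576,107.130) → (21.528,111.456) → (268.356,68.926) → (206.138,49.984).

G21
G90
G00 X75.736 Y139.470
M3 S500
G1 X96.417 Y117.331 F2471
G1 X87.584 Y88.352
G1 X58.072 Y81.512
G1 X37.391 Y103.651
G1 X46.224 Y132.630
G1 X75.736 Y139.470
M5
G00 X163.800 Y19.250
M3 S916
G1 X162.764 Y23.118 F1200
G1 X159.932 Y25.950
G1 X156.064 Y26.986
G1 X152.196 Y25.950
G1 X149.364 Y23.118
G1 X148.328 Y19.250
G1 X149.364 Y15.382
G1 X152.196 Y12.550
G1 X156.064 Y11.514
G1 X159.932 Y12.550
G1 X162.764 Y15.382
G1 X163.800 Y19.250
M5
G00 X58.233 Y138.297
M3 S500
G1 X178.441 Y138.297 F2471
G1 X178.441 Y69.758
G1 X58.233 Y69.758
G1 X58.233 Y138.297
M5
G00 X244.171 Y133.752
M3 S500
G1 X184.576 Y107.130 F2471
G1 X21.528 Y111.456
G1 X268.356 Y68.926
G1 X206.138 Y49.984
M5
G00 X0.000 Y0.000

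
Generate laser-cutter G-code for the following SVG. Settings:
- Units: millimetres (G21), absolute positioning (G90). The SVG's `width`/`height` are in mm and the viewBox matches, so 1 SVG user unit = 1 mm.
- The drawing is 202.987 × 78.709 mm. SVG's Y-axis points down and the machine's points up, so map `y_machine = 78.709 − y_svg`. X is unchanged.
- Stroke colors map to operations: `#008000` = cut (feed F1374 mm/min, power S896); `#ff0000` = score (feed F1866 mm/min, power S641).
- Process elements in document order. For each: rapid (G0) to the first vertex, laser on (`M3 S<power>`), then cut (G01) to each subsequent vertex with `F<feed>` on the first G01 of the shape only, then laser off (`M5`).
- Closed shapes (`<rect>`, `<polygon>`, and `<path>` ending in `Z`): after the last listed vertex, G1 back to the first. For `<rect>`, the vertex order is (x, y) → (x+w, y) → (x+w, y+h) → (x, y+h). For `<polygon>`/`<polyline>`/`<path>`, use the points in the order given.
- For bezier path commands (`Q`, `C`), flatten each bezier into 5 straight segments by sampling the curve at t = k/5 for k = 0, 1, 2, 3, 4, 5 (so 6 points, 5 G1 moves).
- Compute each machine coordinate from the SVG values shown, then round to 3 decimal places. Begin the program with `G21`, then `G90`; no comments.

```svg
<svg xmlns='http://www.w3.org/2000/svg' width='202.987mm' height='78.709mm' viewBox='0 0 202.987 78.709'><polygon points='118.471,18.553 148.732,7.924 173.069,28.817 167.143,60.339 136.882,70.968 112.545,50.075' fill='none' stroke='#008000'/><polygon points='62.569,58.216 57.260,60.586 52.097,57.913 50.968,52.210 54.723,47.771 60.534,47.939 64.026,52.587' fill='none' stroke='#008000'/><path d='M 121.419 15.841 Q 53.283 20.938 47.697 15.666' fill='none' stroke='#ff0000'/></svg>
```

G21
G90
G0 X118.471 Y60.156
M3 S896
G01 X148.732 Y70.785 F1374
G01 X173.069 Y49.892
G01 X167.143 Y18.370
G01 X136.882 Y7.741
G01 X112.545 Y28.634
G01 X118.471 Y60.156
M5
G0 X62.569 Y20.493
M3 S896
G01 X57.260 Y18.123 F1374
G01 X52.097 Y20.796
G01 X50.968 Y26.499
G01 X54.723 Y30.938
G01 X60.534 Y30.770
G01 X64.026 Y26.122
G01 X62.569 Y20.493
M5
G0 X121.419 Y62.868
M3 S641
G01 X96.667 Y61.244 F1866
G01 X76.918 Y60.449
G01 X62.174 Y60.484
G01 X52.433 Y61.349
G01 X47.697 Y63.043
M5

1 u = 1 mm; y_m = 78.709 − y.

[1] `<polygon>` regular polygon, #008000→cut S896 F1374: (118.471,60.156) → (148.732,70.785) → (173.069,49.892) → (167.143,18.370) → (136.882,7.741) → (112.545,28.634) → (118.471,60.156) (closed)

[2] `<polygon>` regular polygon, #008000→cut S896 F1374: (62.569,20.493) → (57.260,18.123) → (52.097,20.796) → (50.968,26.499) → (54.723,30.938) → (60.534,30.770) → (64.026,26.122) → (62.569,20.493) (closed)

[3] `<path>` quadratic bezier, #ff0000→score S641 F1866: (121.419,62.868) → (96.667,61.244) → (76.918,60.449) → (62.174,60.484) → (52.433,61.349) → (47.697,63.043)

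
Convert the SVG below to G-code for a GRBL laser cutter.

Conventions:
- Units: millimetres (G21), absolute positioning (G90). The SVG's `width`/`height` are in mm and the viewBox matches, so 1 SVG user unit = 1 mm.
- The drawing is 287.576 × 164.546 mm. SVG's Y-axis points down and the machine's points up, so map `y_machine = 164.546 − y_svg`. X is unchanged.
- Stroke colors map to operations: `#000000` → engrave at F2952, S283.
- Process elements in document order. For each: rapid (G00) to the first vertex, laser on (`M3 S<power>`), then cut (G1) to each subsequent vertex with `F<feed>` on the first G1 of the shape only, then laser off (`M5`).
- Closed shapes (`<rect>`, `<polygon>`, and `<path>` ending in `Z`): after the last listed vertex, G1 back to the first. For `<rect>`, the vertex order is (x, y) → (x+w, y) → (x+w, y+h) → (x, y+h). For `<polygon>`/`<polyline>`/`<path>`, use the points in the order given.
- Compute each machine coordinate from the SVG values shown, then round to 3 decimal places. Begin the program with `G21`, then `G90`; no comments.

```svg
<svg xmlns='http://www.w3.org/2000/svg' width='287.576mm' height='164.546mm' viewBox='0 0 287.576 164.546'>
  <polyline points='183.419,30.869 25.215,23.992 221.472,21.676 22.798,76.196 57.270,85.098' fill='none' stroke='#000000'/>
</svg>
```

G21
G90
G00 X183.419 Y133.677
M3 S283
G1 X25.215 Y140.554 F2952
G1 X221.472 Y142.870
G1 X22.798 Y88.350
G1 X57.270 Y79.448
M5

1 u = 1 mm; y_m = 164.546 − y.

[1] `<polyline>` open polyline, #000000→engrave S283 F2952: (183.419,133.677) → (25.215,140.554) → (221.472,142.870) → (22.798,88.350) → (57.270,79.448)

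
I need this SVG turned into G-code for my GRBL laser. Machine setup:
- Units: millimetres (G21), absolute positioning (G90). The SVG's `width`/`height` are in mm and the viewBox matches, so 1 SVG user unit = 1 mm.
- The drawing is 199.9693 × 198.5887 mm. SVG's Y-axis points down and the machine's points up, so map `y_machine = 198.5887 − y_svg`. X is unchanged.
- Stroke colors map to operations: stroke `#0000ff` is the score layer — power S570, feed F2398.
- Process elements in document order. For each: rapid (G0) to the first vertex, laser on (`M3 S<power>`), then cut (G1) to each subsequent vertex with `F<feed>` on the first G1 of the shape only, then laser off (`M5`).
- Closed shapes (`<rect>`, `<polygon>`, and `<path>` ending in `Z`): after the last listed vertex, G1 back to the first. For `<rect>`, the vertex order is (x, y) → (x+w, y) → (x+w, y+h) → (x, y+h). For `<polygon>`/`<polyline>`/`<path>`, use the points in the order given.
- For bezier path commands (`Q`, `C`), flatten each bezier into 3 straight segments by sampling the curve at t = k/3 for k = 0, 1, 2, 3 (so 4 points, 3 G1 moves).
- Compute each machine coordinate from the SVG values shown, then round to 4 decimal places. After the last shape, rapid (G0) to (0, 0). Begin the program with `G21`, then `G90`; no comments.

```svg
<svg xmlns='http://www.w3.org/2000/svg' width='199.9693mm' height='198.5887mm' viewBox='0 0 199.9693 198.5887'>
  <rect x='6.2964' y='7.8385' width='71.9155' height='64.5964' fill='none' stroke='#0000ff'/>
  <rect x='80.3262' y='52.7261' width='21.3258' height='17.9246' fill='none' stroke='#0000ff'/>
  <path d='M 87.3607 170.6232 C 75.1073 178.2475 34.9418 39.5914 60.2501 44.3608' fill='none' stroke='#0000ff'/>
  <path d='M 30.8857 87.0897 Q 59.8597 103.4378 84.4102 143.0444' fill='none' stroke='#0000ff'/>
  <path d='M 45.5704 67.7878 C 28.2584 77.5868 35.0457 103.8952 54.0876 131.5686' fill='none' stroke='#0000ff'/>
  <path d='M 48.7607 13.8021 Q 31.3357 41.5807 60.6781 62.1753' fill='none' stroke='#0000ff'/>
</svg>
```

Since the viewBox matches the mm dimensions, user units are millimetres directly. The only transform is the Y-flip y_m = 198.5887 − y_svg.

Shape 1 is a rectangle drawn with `<rect>`. Its stroke #0000ff means score at S570, F2398. After flipping Y the toolpath is (6.2964,190.7502) → (78.2119,190.7502) → (78.2119,126.1538) → (6.2964,126.1538) → (6.2964,190.7502), returning to the start.

Shape 2 is a rectangle drawn with `<rect>`. Its stroke #0000ff means score at S570, F2398. After flipping Y the toolpath is (80.3262,145.8626) → (101.6520,145.8626) → (101.6520,127.9380) → (80.3262,127.9380) → (80.3262,145.8626), returning to the start.

Shape 3 is a cubic bezier drawn with `<path>`. Its stroke #0000ff means score at S570, F2398. After flipping Y the toolpath is (87.3607,27.9655) → (69.2620,58.3715) → (53.3077,121.9186) → (60.2501,154.2279).

Shape 4 is a quadratic bezier drawn with `<path>`. Its stroke #0000ff means score at S570, F2398. After flipping Y the toolpath is (30.8857,111.4990) → (49.7102,98.0160) → (67.5517,79.3644) → (84.4102,55.5443).

Shape 5 is a cubic bezier drawn with `<path>`. Its stroke #0000ff means score at S570, F2398. After flipping Y the toolpath is (45.5704,130.8009) → (35.8528,116.0597) → (39.5693,93.6776) → (54.0876,67.0201).

Shape 6 is a quadratic bezier drawn with `<path>`. Its stroke #0000ff means score at S570, F2398. After flipping Y the toolpath is (48.7607,184.7866) → (42.3404,167.0658) → (46.3129,150.9414) → (60.6781,136.4134).

G21
G90
G0 X6.2964 Y190.7502
M3 S570
G1 X78.2119 Y190.7502 F2398
G1 X78.2119 Y126.1538
G1 X6.2964 Y126.1538
G1 X6.2964 Y190.7502
M5
G0 X80.3262 Y145.8626
M3 S570
G1 X101.6520 Y145.8626 F2398
G1 X101.6520 Y127.9380
G1 X80.3262 Y127.9380
G1 X80.3262 Y145.8626
M5
G0 X87.3607 Y27.9655
M3 S570
G1 X69.2620 Y58.3715 F2398
G1 X53.3077 Y121.9186
G1 X60.2501 Y154.2279
M5
G0 X30.8857 Y111.4990
M3 S570
G1 X49.7102 Y98.0160 F2398
G1 X67.5517 Y79.3644
G1 X84.4102 Y55.5443
M5
G0 X45.5704 Y130.8009
M3 S570
G1 X35.8528 Y116.0597 F2398
G1 X39.5693 Y93.6776
G1 X54.0876 Y67.0201
M5
G0 X48.7607 Y184.7866
M3 S570
G1 X42.3404 Y167.0658 F2398
G1 X46.3129 Y150.9414
G1 X60.6781 Y136.4134
M5
G0 X0.0000 Y0.0000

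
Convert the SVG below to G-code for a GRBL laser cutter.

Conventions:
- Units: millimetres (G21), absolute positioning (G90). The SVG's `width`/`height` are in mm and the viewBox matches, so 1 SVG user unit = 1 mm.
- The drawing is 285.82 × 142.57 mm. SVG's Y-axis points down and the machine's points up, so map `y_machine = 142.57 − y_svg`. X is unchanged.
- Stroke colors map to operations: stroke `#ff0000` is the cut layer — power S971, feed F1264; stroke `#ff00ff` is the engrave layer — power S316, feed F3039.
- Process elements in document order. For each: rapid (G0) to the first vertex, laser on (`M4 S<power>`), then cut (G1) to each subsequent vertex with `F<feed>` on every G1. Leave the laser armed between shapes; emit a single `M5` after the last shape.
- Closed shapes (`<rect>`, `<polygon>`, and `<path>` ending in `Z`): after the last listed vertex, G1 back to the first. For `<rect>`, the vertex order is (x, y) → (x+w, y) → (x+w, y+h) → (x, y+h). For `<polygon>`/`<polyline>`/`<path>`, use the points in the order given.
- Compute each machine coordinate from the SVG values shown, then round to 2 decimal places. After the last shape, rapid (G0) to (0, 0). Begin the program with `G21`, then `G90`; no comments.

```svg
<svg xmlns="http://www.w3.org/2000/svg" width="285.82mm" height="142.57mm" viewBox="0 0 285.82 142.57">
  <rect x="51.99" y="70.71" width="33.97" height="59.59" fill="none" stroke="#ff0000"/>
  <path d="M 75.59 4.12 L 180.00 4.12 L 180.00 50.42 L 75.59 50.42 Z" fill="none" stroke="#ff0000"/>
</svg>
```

G21
G90
G0 X51.99 Y71.86
M4 S971
G1 X85.96 Y71.86 F1264
G1 X85.96 Y12.27 F1264
G1 X51.99 Y12.27 F1264
G1 X51.99 Y71.86 F1264
G0 X75.59 Y138.45
M4 S971
G1 X180.00 Y138.45 F1264
G1 X180.00 Y92.15 F1264
G1 X75.59 Y92.15 F1264
G1 X75.59 Y138.45 F1264
M5
G0 X0.00 Y0.00

1 u = 1 mm; y_m = 142.57 − y.

[1] `<rect>` rectangle, #ff0000→cut S971 F1264: (51.99,71.86) → (85.96,71.86) → (85.96,12.27) → (51.99,12.27) → (51.99,71.86) (closed)

[2] `<path>` rectangle, #ff0000→cut S971 F1264: (75.59,138.45) → (180.00,138.45) → (180.00,92.15) → (75.59,92.15) → (75.59,138.45) (closed)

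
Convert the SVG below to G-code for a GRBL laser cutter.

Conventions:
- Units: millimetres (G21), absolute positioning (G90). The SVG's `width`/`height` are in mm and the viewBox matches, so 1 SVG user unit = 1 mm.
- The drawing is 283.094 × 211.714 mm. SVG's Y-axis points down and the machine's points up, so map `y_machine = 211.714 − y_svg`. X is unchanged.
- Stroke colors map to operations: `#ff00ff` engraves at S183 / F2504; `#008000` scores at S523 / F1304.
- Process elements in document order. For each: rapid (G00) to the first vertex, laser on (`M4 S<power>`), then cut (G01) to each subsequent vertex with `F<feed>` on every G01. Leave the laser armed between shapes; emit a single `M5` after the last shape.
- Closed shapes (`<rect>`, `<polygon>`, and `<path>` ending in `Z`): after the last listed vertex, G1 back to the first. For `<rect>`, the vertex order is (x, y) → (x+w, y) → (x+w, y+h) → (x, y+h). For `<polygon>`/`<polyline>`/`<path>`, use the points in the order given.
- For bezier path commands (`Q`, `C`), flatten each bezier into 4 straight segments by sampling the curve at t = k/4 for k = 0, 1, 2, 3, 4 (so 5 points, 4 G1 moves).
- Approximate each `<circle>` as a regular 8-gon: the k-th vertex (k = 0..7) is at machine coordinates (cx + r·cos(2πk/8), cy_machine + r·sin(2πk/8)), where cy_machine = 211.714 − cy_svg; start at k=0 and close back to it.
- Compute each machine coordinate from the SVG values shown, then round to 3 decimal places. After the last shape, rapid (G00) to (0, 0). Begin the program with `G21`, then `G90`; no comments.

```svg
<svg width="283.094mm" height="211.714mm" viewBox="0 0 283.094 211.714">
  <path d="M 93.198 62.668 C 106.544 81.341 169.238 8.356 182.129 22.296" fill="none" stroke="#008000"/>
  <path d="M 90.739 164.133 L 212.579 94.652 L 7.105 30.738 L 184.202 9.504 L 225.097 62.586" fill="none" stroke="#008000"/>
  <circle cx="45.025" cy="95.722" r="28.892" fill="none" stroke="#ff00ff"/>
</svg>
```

G21
G90
G00 X93.198 Y149.046
M4 S523
G01 X110.911 Y149.437 F1304
G01 X137.834 Y167.457 F1304
G01 X164.672 Y186.365 F1304
G01 X182.129 Y189.418 F1304
G00 X90.739 Y47.581
M4 S523
G01 X212.579 Y117.062 F1304
G01 X7.105 Y180.976 F1304
G01 X184.202 Y202.210 F1304
G01 X225.097 Y149.128 F1304
G00 X73.917 Y115.992
M4 S183
G01 X65.455 Y136.422 F2504
G01 X45.025 Y144.884 F2504
G01 X24.595 Y136.422 F2504
G01 X16.133 Y115.992 F2504
G01 X24.595 Y95.562 F2504
G01 X45.025 Y87.100 F2504
G01 X65.455 Y95.562 F2504
G01 X73.917 Y115.992 F2504
M5
G00 X0.000 Y0.000

1 u = 1 mm; y_m = 211.714 − y.

[1] `<path>` cubic bezier, #008000→score S523 F1304: (93.198,149.046) → (110.911,149.437) → (137.834,167.457) → (164.672,186.365) → (182.129,189.418)

[2] `<path>` open polyline, #008000→score S523 F1304: (90.739,47.581) → (212.579,117.062) → (7.105,180.976) → (184.202,202.210) → (225.097,149.128)

[3] `<circle>` circle, #ff00ff→engrave S183 F2504: (73.917,115.992) → (65.455,136.422) → (45.025,144.884) → (24.595,136.422) → (16.133,115.992) → (24.595,95.562) → (45.025,87.100) → (65.455,95.562) → (73.917,115.992) (closed)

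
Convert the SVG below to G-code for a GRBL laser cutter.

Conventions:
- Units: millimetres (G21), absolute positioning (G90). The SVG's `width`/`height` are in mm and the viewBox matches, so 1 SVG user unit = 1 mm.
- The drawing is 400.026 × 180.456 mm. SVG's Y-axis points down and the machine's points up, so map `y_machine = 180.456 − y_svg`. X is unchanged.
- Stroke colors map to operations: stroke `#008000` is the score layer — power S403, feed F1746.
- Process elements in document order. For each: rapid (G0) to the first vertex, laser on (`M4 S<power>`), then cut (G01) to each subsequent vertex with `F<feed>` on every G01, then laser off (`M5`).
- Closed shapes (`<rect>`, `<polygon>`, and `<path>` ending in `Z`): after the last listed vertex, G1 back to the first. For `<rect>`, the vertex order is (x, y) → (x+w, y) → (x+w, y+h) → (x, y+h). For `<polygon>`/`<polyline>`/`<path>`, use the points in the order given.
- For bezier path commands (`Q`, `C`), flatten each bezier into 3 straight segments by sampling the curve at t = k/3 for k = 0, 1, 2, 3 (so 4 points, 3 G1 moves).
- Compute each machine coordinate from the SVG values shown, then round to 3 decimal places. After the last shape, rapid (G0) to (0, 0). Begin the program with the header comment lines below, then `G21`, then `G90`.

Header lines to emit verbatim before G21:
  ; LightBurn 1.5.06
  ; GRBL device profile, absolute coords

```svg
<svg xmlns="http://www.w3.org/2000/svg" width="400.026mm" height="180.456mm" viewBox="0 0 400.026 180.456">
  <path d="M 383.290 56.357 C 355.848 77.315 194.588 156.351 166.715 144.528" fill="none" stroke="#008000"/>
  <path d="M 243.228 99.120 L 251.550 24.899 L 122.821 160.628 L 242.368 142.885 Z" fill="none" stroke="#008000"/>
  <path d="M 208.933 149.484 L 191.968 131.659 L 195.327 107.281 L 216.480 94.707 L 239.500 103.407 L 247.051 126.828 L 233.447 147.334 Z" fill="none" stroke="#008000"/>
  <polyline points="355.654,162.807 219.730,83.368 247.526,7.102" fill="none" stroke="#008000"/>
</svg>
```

; LightBurn 1.5.06
; GRBL device profile, absolute coords
G21
G90
G0 X383.290 Y124.099
M4 S403
G01 X321.138 Y89.298 F1746
G01 X229.154 Y48.875 F1746
G01 X166.715 Y35.928 F1746
M5
G0 X243.228 Y81.336
M4 S403
G01 X251.550 Y155.557 F1746
G01 X122.821 Y19.828 F1746
G01 X242.368 Y37.571 F1746
G01 X243.228 Y81.336 F1746
M5
G0 X208.933 Y30.972
M4 S403
G01 X191.968 Y48.797 F1746
G01 X195.327 Y73.175 F1746
G01 X216.480 Y85.749 F1746
G01 X239.500 Y77.049 F1746
G01 X247.051 Y53.628 F1746
G01 X233.447 Y33.122 F1746
G01 X208.933 Y30.972 F1746
M5
G0 X355.654 Y17.649
M4 S403
G01 X219.730 Y97.088 F1746
G01 X247.526 Y173.354 F1746
M5
G0 X0.000 Y0.000

1 u = 1 mm; y_m = 180.456 − y.

[1] `<path>` cubic bezier, #008000→score S403 F1746: (383.290,124.099) → (321.138,89.298) → (229.154,48.875) → (166.715,35.928)

[2] `<path>` closed polygon, #008000→score S403 F1746: (243.228,81.336) → (251.550,155.557) → (122.821,19.828) → (242.368,37.571) → (243.228,81.336) (closed)

[3] `<path>` regular polygon, #008000→score S403 F1746: (208.933,30.972) → (191.968,48.797) → (195.327,73.175) → (216.480,85.749) → (239.500,77.049) → (247.051,53.628) → (233.447,33.122) → (208.933,30.972) (closed)

[4] `<polyline>` open polyline, #008000→score S403 F1746: (355.654,17.649) → (219.730,97.088) → (247.526,173.354)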